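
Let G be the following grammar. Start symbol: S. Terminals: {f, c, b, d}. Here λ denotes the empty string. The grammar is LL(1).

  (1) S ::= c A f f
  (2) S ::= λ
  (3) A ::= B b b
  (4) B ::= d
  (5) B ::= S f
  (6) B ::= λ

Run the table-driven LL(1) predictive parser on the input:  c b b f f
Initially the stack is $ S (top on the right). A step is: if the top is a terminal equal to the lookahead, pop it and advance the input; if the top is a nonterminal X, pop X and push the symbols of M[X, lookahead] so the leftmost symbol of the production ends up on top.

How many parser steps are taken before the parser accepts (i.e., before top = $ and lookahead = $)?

     Stack        Input        Action
  1  $ S          c b b f f $  expand S ::= c A f f
  2  $ f f A c    c b b f f $  match c
  3  $ f f A      b b f f $    expand A ::= B b b
  4  $ f f b b B  b b f f $    expand B ::= λ
  5  $ f f b b    b b f f $    match b
  6  $ f f b      b f f $      match b
  7  $ f f        f f $        match f
  8  $ f          f $          match f
Accept reached after 8 steps.

8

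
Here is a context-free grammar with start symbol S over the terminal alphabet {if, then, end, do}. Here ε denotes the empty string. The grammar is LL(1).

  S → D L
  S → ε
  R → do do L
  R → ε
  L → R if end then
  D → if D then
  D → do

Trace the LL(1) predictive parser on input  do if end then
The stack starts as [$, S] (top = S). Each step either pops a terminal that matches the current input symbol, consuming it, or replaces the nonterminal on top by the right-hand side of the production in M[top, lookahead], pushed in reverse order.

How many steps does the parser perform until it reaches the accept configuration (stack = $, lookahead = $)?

8

step 1: stack=$ S  input=do if end then $  — expand S → D L
step 2: stack=$ L D  input=do if end then $  — expand D → do
step 3: stack=$ L do  input=do if end then $  — match do
step 4: stack=$ L  input=if end then $  — expand L → R if end then
step 5: stack=$ then end if R  input=if end then $  — expand R → ε
step 6: stack=$ then end if  input=if end then $  — match if
step 7: stack=$ then end  input=end then $  — match end
step 8: stack=$ then  input=then $  — match then
Accept reached after 8 steps.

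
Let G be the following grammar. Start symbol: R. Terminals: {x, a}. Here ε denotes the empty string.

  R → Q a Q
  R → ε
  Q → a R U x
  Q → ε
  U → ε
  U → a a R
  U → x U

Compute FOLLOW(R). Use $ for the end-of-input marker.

{$, a, x}

FIRST(Q): from Q→a R U x we get {a}; from Q→ε we get {ε}. So FIRST(Q) = {ε, a}.
FIRST(U): from U→ε we get {ε}; from U→a a R we get {a}; from U→x U we get {x}. So FIRST(U) = {ε, a, x}.
FIRST(R): from R→Q a Q we get {a}; from R→ε we get {ε}. So FIRST(R) = {ε, a}.
FOLLOW(R) includes $ since R is the start symbol.
FOLLOW(U): in Q→a R U x, U is followed by x with FIRST {x}; in U→x U, the suffix after U is empty (adds nothing new). Thus FOLLOW(U) = {x}.
FOLLOW(R): in Q→a R U x, R is followed by U x with FIRST {a, x}; in U→a a R, the suffix after R is empty, so FOLLOW(R) ⊇ FOLLOW(U) = {x}. Thus FOLLOW(R) = {$, a, x}.
FOLLOW(Q): in R→Q a Q (occurrence 1), Q is followed by a Q with FIRST {a}; in R→Q a Q (occurrence 2), the suffix after Q is empty, so FOLLOW(Q) ⊇ FOLLOW(R) = {$, a, x}. Thus FOLLOW(Q) = {$, a, x}.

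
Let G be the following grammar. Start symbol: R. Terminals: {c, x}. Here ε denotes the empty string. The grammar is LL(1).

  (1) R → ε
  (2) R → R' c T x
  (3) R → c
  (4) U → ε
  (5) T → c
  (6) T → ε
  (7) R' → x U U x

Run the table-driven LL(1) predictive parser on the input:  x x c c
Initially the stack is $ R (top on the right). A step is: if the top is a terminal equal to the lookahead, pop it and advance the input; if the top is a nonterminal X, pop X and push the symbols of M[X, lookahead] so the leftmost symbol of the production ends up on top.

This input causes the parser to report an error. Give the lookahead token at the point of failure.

step 1: stack=$ R  input=x x c c $  — expand R → R' c T x
step 2: stack=$ x T c R'  input=x x c c $  — expand R' → x U U x
step 3: stack=$ x T c x U U x  input=x x c c $  — match x
step 4: stack=$ x T c x U U  input=x c c $  — expand U → ε
step 5: stack=$ x T c x U  input=x c c $  — expand U → ε
step 6: stack=$ x T c x  input=x c c $  — match x
step 7: stack=$ x T c  input=c c $  — match c
step 8: stack=$ x T  input=c $  — expand T → c
step 9: stack=$ x c  input=c $  — match c
step 10: stack=$ x  input=$  — error: top is terminal x but lookahead is $

$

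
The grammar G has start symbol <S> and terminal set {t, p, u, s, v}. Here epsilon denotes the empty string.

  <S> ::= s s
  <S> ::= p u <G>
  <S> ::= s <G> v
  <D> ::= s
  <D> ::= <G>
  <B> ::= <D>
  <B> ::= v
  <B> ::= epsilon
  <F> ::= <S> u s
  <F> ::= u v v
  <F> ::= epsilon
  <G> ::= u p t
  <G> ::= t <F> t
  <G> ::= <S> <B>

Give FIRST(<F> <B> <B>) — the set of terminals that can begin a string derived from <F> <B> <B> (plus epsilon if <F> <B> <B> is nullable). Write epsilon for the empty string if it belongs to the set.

{epsilon, p, s, t, u, v}

FIRST(<S>) = {p, s}
FIRST(<F>) = {epsilon, p, s, u}  (via <S> u s)
FIRST(<G>) = {p, s, t, u}  (via <S> <B>)
FIRST(<D>) = {p, s, t, u}  (via <G>)
FIRST(<B>) = {epsilon, p, s, t, u, v}  (via <D>)
FIRST(<F> <B> <B>): take FIRST of each symbol in turn, carrying on past any symbol whose FIRST contains epsilon; result {epsilon, p, s, t, u, v}.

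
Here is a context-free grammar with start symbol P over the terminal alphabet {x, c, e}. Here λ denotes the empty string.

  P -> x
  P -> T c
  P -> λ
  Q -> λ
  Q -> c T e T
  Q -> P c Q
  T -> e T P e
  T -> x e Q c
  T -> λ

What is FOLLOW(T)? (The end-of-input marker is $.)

FIRST(T): from T->e T P e we get {e}; from T->x e Q c we get {x}; from T->λ we get {λ}. So FIRST(T) = {λ, e, x}.
FIRST(P): from P->x we get {x}; from P->T c we get {c, e, x}; from P->λ we get {λ}. So FIRST(P) = {λ, c, e, x}.
FIRST(Q): from Q->λ we get {λ}; from Q->c T e T we get {c}; from Q->P c Q we get {c, e, x}. So FIRST(Q) = {λ, c, e, x}.
FOLLOW(P) includes $ since P is the start symbol.
FOLLOW(P): in Q->P c Q, P is followed by c Q with FIRST {c}; in T->e T P e, P is followed by e with FIRST {e}. Thus FOLLOW(P) = {$, c, e}.
FOLLOW(Q): in Q->P c Q, the suffix after Q is empty (adds nothing new); in T->x e Q c, Q is followed by c with FIRST {c}. Thus FOLLOW(Q) = {c}.
FOLLOW(T): in P->T c, T is followed by c with FIRST {c}; in Q->c T e T (occurrence 1), T is followed by e T with FIRST {e}; in Q->c T e T (occurrence 2), the suffix after T is empty, so FOLLOW(T) ⊇ FOLLOW(Q) = {c}; in T->e T P e, T is followed by P e with FIRST {c, e, x}. Thus FOLLOW(T) = {c, e, x}.

{c, e, x}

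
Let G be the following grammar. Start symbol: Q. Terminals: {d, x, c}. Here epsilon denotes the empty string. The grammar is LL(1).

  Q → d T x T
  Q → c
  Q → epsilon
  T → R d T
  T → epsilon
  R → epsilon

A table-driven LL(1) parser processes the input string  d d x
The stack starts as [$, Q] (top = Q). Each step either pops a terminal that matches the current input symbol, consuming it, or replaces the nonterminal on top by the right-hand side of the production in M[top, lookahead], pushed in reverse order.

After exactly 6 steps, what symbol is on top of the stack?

     Stack        Input    Action
  1  $ Q          d d x $  expand Q → d T x T
  2  $ T x T d    d d x $  match d
  3  $ T x T      d x $    expand T → R d T
  4  $ T x T d R  d x $    expand R → epsilon
  5  $ T x T d    d x $    match d
  6  $ T x T      x $      expand T → epsilon
Stack after step 6: $ T x (top = x).

x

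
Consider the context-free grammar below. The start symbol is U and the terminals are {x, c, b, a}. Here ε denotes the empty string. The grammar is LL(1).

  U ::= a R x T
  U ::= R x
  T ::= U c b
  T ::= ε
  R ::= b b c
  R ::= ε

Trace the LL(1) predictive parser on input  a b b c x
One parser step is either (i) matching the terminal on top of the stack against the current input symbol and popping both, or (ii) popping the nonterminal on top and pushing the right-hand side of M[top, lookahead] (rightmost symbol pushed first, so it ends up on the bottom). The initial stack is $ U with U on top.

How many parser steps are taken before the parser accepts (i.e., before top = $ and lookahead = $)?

8

step 1: stack=$ U  input=a b b c x $  — expand U ::= a R x T
step 2: stack=$ T x R a  input=a b b c x $  — match a
step 3: stack=$ T x R  input=b b c x $  — expand R ::= b b c
step 4: stack=$ T x c b b  input=b b c x $  — match b
step 5: stack=$ T x c b  input=b c x $  — match b
step 6: stack=$ T x c  input=c x $  — match c
step 7: stack=$ T x  input=x $  — match x
step 8: stack=$ T  input=$  — expand T ::= ε
Accept reached after 8 steps.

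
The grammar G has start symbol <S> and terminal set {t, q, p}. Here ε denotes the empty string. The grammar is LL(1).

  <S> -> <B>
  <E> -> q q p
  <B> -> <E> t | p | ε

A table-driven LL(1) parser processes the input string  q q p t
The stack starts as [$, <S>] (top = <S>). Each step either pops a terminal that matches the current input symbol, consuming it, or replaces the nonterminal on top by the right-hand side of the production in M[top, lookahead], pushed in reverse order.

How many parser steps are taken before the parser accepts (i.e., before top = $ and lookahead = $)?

7

     Stack      Input      Action
  1  $ <S>      q q p t $  expand <S> -> <B>
  2  $ <B>      q q p t $  expand <B> -> <E> t
  3  $ t <E>    q q p t $  expand <E> -> q q p
  4  $ t p q q  q q p t $  match q
  5  $ t p q    q p t $    match q
  6  $ t p      p t $      match p
  7  $ t        t $        match t
Accept reached after 7 steps.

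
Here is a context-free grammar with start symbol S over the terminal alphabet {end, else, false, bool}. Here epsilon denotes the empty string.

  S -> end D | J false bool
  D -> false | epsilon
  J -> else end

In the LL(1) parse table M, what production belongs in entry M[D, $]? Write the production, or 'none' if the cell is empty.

D -> epsilon

FIRST(D) = {epsilon, false}
FIRST(J) = {else}
FIRST(S) = {else, end}  (via J false bool)
FOLLOW(S) includes $ since S is the start symbol.
FOLLOW(S): S appears on no right-hand side. Thus FOLLOW(S) = {$}.
FOLLOW(D): in S->end D, the suffix after D is empty, so FOLLOW(D) ⊇ FOLLOW(S) = {$}. Thus FOLLOW(D) = {$}.
For D -> false: FIRST(false) = {false}, so it goes in M[D, t] for t ∈ {false}.
For D -> epsilon: FIRST(epsilon) = {epsilon}, so it goes in M[D, t] for t ∈ {}; since epsilon ∈ FIRST, also for every t ∈ FOLLOW(D) = {$}.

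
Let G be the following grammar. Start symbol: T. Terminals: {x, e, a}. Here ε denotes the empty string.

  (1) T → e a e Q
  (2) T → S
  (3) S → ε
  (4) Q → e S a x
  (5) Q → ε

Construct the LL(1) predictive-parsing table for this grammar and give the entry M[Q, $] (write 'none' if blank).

Q → ε

FIRST(S): from S→ε we get {ε}. So FIRST(S) = {ε}.
FIRST(Q): from Q→e S a x we get {e}; from Q→ε we get {ε}. So FIRST(Q) = {ε, e}.
FIRST(T): from T→e a e Q we get {e}; from T→S we get {ε}. So FIRST(T) = {ε, e}.
FOLLOW(T) includes $ since T is the start symbol.
FOLLOW(T): T appears on no right-hand side. Thus FOLLOW(T) = {$}.
FOLLOW(Q): in T→e a e Q, the suffix after Q is empty, so FOLLOW(Q) ⊇ FOLLOW(T) = {$}. Thus FOLLOW(Q) = {$}.
For Q → e S a x: FIRST(e S a x) = {e}, so it goes in M[Q, t] for t ∈ {e}.
For Q → ε: FIRST(ε) = {ε}, so it goes in M[Q, t] for t ∈ {}; since ε ∈ FIRST, also for every t ∈ FOLLOW(Q) = {$}.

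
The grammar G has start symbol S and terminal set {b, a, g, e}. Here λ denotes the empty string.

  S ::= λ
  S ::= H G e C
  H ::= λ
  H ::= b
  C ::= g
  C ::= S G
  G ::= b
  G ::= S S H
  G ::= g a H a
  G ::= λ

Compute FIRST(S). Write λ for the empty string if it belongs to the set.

{λ, b, e, g}

FIRST(H): from H::=λ we get {λ}; from H::=b we get {b}. So FIRST(H) = {λ, b}.
FIRST(S): from S::=λ we get {λ}; from S::=H G e C we get {b, e, g}. So FIRST(S) = {λ, b, e, g}.
FIRST(G): from G::=b we get {b}; from G::=S S H we get {λ, b, e, g}; from G::=g a H a we get {g}; from G::=λ we get {λ}. So FIRST(G) = {λ, b, e, g}.
FIRST(C): from C::=g we get {g}; from C::=S G we get {λ, b, e, g}. So FIRST(C) = {λ, b, e, g}.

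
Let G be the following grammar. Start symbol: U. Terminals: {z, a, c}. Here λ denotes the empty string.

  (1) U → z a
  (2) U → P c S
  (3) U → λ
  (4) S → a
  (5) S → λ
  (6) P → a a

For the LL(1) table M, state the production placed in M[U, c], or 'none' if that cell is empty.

none

FIRST(S) = {λ, a}
FIRST(P) = {a}
FIRST(U) = {λ, a, z}  (via P c S)
FOLLOW(U) includes $ since U is the start symbol.
FOLLOW(U): U appears on no right-hand side. Thus FOLLOW(U) = {$}.
For U → z a: FIRST(z a) = {z}, so it goes in M[U, t] for t ∈ {z}.
For U → P c S: FIRST(P c S) = {a}, so it goes in M[U, t] for t ∈ {a}.
For U → λ: FIRST(λ) = {λ}, so it goes in M[U, t] for t ∈ {}; since λ ∈ FIRST, also for every t ∈ FOLLOW(U) = {$}.
None of these place a production in M[U, c].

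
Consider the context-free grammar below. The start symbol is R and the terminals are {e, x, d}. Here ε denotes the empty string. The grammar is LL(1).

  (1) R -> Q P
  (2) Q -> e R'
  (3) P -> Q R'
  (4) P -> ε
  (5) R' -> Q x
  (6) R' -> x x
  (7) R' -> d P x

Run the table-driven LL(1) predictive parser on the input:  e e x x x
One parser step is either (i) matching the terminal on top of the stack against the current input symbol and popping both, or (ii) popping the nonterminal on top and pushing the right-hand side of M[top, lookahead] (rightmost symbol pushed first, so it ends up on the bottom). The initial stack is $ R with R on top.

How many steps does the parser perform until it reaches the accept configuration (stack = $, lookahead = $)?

      Stack       Input        Action
   1  $ R         e e x x x $  expand R -> Q P
   2  $ P Q       e e x x x $  expand Q -> e R'
   3  $ P R' e    e e x x x $  match e
   4  $ P R'      e x x x $    expand R' -> Q x
   5  $ P x Q     e x x x $    expand Q -> e R'
   6  $ P x R' e  e x x x $    match e
   7  $ P x R'    x x x $      expand R' -> x x
   8  $ P x x x   x x x $      match x
   9  $ P x x     x x $        match x
  10  $ P x       x $          match x
  11  $ P         $            expand P -> ε
Accept reached after 11 steps.

11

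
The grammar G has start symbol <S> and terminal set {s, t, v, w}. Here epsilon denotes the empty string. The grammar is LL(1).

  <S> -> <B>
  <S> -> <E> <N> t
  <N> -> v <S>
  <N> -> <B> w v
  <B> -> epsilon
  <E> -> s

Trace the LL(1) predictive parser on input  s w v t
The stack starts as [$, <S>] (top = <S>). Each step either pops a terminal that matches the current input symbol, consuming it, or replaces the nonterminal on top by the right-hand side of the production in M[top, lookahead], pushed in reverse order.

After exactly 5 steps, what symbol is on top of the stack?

     Stack        Input      Action
  1  $ <S>        s w v t $  expand <S> -> <E> <N> t
  2  $ t <N> <E>  s w v t $  expand <E> -> s
  3  $ t <N> s    s w v t $  match s
  4  $ t <N>      w v t $    expand <N> -> <B> w v
  5  $ t v w <B>  w v t $    expand <B> -> epsilon
Stack after step 5: $ t v w (top = w).

w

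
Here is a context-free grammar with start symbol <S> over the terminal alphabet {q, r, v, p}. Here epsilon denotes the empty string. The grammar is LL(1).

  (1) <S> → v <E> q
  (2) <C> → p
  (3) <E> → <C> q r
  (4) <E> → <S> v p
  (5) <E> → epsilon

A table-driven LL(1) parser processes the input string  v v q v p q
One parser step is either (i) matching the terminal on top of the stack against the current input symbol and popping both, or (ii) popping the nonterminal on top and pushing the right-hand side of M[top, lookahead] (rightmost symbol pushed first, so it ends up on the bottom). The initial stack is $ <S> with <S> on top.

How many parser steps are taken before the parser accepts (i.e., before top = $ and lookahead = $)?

10

      Stack            Input          Action
   1  $ <S>            v v q v p q $  expand <S> → v <E> q
   2  $ q <E> v        v v q v p q $  match v
   3  $ q <E>          v q v p q $    expand <E> → <S> v p
   4  $ q p v <S>      v q v p q $    expand <S> → v <E> q
   5  $ q p v q <E> v  v q v p q $    match v
   6  $ q p v q <E>    q v p q $      expand <E> → epsilon
   7  $ q p v q        q v p q $      match q
   8  $ q p v          v p q $        match v
   9  $ q p            p q $          match p
  10  $ q              q $            match q
Accept reached after 10 steps.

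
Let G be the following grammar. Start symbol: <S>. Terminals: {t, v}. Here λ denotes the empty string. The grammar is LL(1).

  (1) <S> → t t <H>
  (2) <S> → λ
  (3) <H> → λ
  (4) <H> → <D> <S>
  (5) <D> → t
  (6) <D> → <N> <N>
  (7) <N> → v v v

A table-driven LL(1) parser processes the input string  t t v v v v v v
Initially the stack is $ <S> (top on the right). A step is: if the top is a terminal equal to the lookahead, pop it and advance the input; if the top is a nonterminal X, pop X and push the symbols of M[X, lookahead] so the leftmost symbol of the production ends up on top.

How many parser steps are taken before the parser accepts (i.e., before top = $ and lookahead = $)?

      Stack            Input              Action
   1  $ <S>            t t v v v v v v $  expand <S> → t t <H>
   2  $ <H> t t        t t v v v v v v $  match t
   3  $ <H> t          t v v v v v v $    match t
   4  $ <H>            v v v v v v $      expand <H> → <D> <S>
   5  $ <S> <D>        v v v v v v $      expand <D> → <N> <N>
   6  $ <S> <N> <N>    v v v v v v $      expand <N> → v v v
   7  $ <S> <N> v v v  v v v v v v $      match v
   8  $ <S> <N> v v    v v v v v $        match v
   9  $ <S> <N> v      v v v v $          match v
  10  $ <S> <N>        v v v $            expand <N> → v v v
  11  $ <S> v v v      v v v $            match v
  12  $ <S> v v        v v $              match v
  13  $ <S> v          v $                match v
  14  $ <S>            $                  expand <S> → λ
Accept reached after 14 steps.

14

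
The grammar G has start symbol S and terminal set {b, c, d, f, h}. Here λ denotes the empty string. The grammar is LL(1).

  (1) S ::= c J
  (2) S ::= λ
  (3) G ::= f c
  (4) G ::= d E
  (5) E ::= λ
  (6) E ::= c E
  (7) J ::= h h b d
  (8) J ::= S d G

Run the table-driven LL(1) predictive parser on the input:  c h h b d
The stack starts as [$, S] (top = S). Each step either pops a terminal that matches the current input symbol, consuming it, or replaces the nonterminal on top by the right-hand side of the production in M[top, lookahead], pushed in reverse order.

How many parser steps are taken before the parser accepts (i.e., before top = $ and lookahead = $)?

     Stack      Input        Action
  1  $ S        c h h b d $  expand S ::= c J
  2  $ J c      c h h b d $  match c
  3  $ J        h h b d $    expand J ::= h h b d
  4  $ d b h h  h h b d $    match h
  5  $ d b h    h b d $      match h
  6  $ d b      b d $        match b
  7  $ d        d $          match d
Accept reached after 7 steps.

7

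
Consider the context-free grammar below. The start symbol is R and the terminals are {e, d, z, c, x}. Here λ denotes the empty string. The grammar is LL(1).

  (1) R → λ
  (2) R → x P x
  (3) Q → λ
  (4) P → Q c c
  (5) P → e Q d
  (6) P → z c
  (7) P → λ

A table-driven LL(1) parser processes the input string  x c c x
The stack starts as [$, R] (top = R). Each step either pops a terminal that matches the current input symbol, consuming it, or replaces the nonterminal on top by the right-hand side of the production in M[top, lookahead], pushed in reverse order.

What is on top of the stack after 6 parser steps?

x

     Stack      Input      Action
  1  $ R        x c c x $  expand R → x P x
  2  $ x P x    x c c x $  match x
  3  $ x P      c c x $    expand P → Q c c
  4  $ x c c Q  c c x $    expand Q → λ
  5  $ x c c    c c x $    match c
  6  $ x c      c x $      match c
Stack after step 6: $ x (top = x).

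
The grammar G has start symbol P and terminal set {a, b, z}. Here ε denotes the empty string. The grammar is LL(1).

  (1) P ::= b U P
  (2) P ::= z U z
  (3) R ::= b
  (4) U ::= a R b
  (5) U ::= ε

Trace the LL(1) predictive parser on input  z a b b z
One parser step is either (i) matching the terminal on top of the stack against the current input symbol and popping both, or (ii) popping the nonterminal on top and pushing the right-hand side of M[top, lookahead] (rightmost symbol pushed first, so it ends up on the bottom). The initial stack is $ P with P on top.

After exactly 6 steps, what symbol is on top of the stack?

b

step 1: stack=$ P  input=z a b b z $  — expand P ::= z U z
step 2: stack=$ z U z  input=z a b b z $  — match z
step 3: stack=$ z U  input=a b b z $  — expand U ::= a R b
step 4: stack=$ z b R a  input=a b b z $  — match a
step 5: stack=$ z b R  input=b b z $  — expand R ::= b
step 6: stack=$ z b b  input=b b z $  — match b
Stack after step 6: $ z b (top = b).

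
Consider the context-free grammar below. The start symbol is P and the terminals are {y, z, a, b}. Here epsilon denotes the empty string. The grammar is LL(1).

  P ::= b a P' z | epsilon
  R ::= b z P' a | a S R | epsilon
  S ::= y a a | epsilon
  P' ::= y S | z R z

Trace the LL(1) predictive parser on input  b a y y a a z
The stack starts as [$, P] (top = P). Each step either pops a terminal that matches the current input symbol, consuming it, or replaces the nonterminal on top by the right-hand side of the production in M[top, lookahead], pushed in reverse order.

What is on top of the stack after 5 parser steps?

S

     Stack       Input            Action
  1  $ P         b a y y a a z $  expand P ::= b a P' z
  2  $ z P' a b  b a y y a a z $  match b
  3  $ z P' a    a y y a a z $    match a
  4  $ z P'      y y a a z $      expand P' ::= y S
  5  $ z S y     y y a a z $      match y
Stack after step 5: $ z S (top = S).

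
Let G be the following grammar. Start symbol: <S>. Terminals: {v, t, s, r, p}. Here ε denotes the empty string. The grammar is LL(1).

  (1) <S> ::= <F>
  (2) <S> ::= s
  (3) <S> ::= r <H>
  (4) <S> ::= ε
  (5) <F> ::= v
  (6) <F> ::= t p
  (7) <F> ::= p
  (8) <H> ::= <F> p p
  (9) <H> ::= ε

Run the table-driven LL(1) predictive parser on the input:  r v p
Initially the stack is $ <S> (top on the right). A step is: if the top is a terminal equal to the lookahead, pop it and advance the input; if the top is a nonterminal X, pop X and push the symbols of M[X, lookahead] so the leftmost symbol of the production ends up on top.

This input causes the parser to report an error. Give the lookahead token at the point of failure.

     Stack      Input    Action
  1  $ <S>      r v p $  expand <S> ::= r <H>
  2  $ <H> r    r v p $  match r
  3  $ <H>      v p $    expand <H> ::= <F> p p
  4  $ p p <F>  v p $    expand <F> ::= v
  5  $ p p v    v p $    match v
  6  $ p p      p $      match p
  7  $ p        $        error: top is terminal p but lookahead is $

$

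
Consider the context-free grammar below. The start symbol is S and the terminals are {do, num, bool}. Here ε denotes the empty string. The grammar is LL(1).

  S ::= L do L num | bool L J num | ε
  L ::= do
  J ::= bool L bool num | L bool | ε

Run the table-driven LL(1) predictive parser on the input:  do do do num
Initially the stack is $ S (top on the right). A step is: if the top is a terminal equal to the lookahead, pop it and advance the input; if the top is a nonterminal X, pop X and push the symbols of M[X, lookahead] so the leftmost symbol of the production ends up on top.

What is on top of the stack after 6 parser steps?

step 1: stack=$ S  input=do do do num $  — expand S ::= L do L num
step 2: stack=$ num L do L  input=do do do num $  — expand L ::= do
step 3: stack=$ num L do do  input=do do do num $  — match do
step 4: stack=$ num L do  input=do do num $  — match do
step 5: stack=$ num L  input=do num $  — expand L ::= do
step 6: stack=$ num do  input=do num $  — match do
Stack after step 6: $ num (top = num).

num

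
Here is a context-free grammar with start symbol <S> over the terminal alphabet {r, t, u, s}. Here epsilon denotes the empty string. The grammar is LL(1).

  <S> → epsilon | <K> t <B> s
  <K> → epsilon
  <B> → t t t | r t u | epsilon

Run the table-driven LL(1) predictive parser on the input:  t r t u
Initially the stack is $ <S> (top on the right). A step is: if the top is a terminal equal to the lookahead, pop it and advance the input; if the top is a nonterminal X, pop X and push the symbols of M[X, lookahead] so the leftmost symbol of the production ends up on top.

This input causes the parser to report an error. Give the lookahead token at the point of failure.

     Stack          Input      Action
  1  $ <S>          t r t u $  expand <S> → <K> t <B> s
  2  $ s <B> t <K>  t r t u $  expand <K> → epsilon
  3  $ s <B> t      t r t u $  match t
  4  $ s <B>        r t u $    expand <B> → r t u
  5  $ s u t r      r t u $    match r
  6  $ s u t        t u $      match t
  7  $ s u          u $        match u
  8  $ s            $          error: top is terminal s but lookahead is $

$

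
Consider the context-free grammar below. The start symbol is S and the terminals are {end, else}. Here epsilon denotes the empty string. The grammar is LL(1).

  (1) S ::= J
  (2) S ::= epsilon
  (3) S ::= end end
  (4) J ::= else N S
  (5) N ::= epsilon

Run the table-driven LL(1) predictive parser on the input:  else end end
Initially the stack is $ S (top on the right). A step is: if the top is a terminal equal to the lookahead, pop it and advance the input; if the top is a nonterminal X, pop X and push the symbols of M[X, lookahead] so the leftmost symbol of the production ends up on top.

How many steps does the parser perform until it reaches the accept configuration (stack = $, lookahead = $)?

step 1: stack=$ S  input=else end end $  — expand S ::= J
step 2: stack=$ J  input=else end end $  — expand J ::= else N S
step 3: stack=$ S N else  input=else end end $  — match else
step 4: stack=$ S N  input=end end $  — expand N ::= epsilon
step 5: stack=$ S  input=end end $  — expand S ::= end end
step 6: stack=$ end end  input=end end $  — match end
step 7: stack=$ end  input=end $  — match end
Accept reached after 7 steps.

7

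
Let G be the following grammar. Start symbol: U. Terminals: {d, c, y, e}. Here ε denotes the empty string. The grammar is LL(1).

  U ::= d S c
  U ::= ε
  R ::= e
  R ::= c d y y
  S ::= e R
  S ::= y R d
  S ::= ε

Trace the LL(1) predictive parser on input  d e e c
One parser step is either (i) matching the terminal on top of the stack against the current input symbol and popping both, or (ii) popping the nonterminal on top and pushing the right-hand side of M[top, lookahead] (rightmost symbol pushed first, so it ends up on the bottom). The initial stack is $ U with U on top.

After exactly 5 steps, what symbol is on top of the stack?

     Stack    Input      Action
  1  $ U      d e e c $  expand U ::= d S c
  2  $ c S d  d e e c $  match d
  3  $ c S    e e c $    expand S ::= e R
  4  $ c R e  e e c $    match e
  5  $ c R    e c $      expand R ::= e
Stack after step 5: $ c e (top = e).

e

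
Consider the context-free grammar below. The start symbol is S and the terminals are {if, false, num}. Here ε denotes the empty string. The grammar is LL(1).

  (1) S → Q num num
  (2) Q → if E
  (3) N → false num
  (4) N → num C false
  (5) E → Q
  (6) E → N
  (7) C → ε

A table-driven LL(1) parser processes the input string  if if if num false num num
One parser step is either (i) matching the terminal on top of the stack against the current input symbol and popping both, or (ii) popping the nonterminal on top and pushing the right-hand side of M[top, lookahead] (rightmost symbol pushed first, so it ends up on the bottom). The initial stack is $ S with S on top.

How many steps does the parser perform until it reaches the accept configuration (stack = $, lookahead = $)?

      Stack                  Input                         Action
   1  $ S                    if if if num false num num $  expand S → Q num num
   2  $ num num Q            if if if num false num num $  expand Q → if E
   3  $ num num E if         if if if num false num num $  match if
   4  $ num num E            if if num false num num $     expand E → Q
   5  $ num num Q            if if num false num num $     expand Q → if E
   6  $ num num E if         if if num false num num $     match if
   7  $ num num E            if num false num num $        expand E → Q
   8  $ num num Q            if num false num num $        expand Q → if E
   9  $ num num E if         if num false num num $        match if
  10  $ num num E            num false num num $           expand E → N
  11  $ num num N            num false num num $           expand N → num C false
  12  $ num num false C num  num false num num $           match num
  13  $ num num false C      false num num $               expand C → ε
  14  $ num num false        false num num $               match false
  15  $ num num              num num $                     match num
  16  $ num                  num $                         match num
Accept reached after 16 steps.

16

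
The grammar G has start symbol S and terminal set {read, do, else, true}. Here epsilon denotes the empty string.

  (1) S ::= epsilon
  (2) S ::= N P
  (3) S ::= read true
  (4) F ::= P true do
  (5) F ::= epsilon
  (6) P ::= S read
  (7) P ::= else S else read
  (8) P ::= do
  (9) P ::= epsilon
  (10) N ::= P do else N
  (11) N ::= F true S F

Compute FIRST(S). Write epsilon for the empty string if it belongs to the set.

FIRST(S): from S::=epsilon we get {epsilon}; from S::=N P we get {do, else, read, true}; from S::=read true we get {read}. So FIRST(S) = {epsilon, do, else, read, true}.
FIRST(P): from P::=S read we get {do, else, read, true}; from P::=else S else read we get {else}; from P::=do we get {do}; from P::=epsilon we get {epsilon}. So FIRST(P) = {epsilon, do, else, read, true}.
FIRST(F): from F::=P true do we get {do, else, read, true}; from F::=epsilon we get {epsilon}. So FIRST(F) = {epsilon, do, else, read, true}.
FIRST(N): from N::=P do else N we get {do, else, read, true}; from N::=F true S F we get {do, else, read, true}. So FIRST(N) = {do, else, read, true}.

{epsilon, do, else, read, true}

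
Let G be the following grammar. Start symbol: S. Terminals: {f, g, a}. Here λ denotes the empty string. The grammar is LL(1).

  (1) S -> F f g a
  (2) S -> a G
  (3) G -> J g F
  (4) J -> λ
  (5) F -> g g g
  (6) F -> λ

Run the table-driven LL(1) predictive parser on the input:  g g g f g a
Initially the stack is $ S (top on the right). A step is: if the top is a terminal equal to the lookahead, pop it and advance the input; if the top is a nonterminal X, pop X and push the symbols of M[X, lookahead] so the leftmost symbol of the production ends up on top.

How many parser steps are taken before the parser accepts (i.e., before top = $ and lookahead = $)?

8

     Stack          Input          Action
  1  $ S            g g g f g a $  expand S -> F f g a
  2  $ a g f F      g g g f g a $  expand F -> g g g
  3  $ a g f g g g  g g g f g a $  match g
  4  $ a g f g g    g g f g a $    match g
  5  $ a g f g      g f g a $      match g
  6  $ a g f        f g a $        match f
  7  $ a g          g a $          match g
  8  $ a            a $            match a
Accept reached after 8 steps.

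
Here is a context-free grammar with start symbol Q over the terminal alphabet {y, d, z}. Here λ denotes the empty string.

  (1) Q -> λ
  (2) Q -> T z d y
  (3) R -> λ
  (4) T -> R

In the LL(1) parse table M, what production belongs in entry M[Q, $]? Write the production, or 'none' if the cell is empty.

FIRST(R) = {λ}
FIRST(T) = {λ}  (via R)
FIRST(Q) = {λ, z}  (via T z d y)
FOLLOW(Q) includes $ since Q is the start symbol.
FOLLOW(Q): Q appears on no right-hand side. Thus FOLLOW(Q) = {$}.
For Q -> λ: FIRST(λ) = {λ}, so it goes in M[Q, t] for t ∈ {}; since λ ∈ FIRST, also for every t ∈ FOLLOW(Q) = {$}.
For Q -> T z d y: FIRST(T z d y) = {z}, so it goes in M[Q, t] for t ∈ {z}.

Q -> λ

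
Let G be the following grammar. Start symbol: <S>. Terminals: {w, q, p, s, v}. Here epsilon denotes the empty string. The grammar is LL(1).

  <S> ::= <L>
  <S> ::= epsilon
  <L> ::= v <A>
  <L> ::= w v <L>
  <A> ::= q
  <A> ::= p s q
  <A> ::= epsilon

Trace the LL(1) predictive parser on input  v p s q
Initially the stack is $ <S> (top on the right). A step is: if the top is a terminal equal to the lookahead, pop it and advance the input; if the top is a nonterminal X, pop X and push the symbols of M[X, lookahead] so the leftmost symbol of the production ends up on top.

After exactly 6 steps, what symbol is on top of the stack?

q

step 1: stack=$ <S>  input=v p s q $  — expand <S> ::= <L>
step 2: stack=$ <L>  input=v p s q $  — expand <L> ::= v <A>
step 3: stack=$ <A> v  input=v p s q $  — match v
step 4: stack=$ <A>  input=p s q $  — expand <A> ::= p s q
step 5: stack=$ q s p  input=p s q $  — match p
step 6: stack=$ q s  input=s q $  — match s
Stack after step 6: $ q (top = q).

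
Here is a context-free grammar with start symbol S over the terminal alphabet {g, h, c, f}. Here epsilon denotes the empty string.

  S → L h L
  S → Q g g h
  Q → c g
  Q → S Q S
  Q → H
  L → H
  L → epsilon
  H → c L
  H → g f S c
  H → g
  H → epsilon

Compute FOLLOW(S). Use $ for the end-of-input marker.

FIRST(H) = {epsilon, c, g}
FIRST(L) = {epsilon, c, g}  (via H)
FIRST(S) = {c, g, h}  (via L h L, Q g g h)
FIRST(Q) = {epsilon, c, g, h}  (via S Q S, H)
FOLLOW(S) includes $ since S is the start symbol.
FOLLOW(Q): in S→Q g g h, Q is followed by g g h with FIRST {g}; in Q→S Q S, Q is followed by S with FIRST {c, g, h}. Thus FOLLOW(Q) = {c, g, h}.
FOLLOW(S): in Q→S Q S (occurrence 1), S is followed by Q S with FIRST {c, g, h}; in Q→S Q S (occurrence 2), the suffix after S is empty, so FOLLOW(S) ⊇ FOLLOW(Q) = {c, g, h}; in H→g f S c, S is followed by c with FIRST {c}. Thus FOLLOW(S) = {$, c, g, h}.
FOLLOW(L): in S→L h L (occurrence 1), L is followed by h L with FIRST {h}; in S→L h L (occurrence 2), the suffix after L is empty, so FOLLOW(L) ⊇ FOLLOW(S) = {$, c, g, h}; in H→c L, the suffix after L is empty, so FOLLOW(L) ⊇ FOLLOW(H) = {$, c, g, h}. Thus FOLLOW(L) = {$, c, g, h}.
FOLLOW(H): in Q→H, the suffix after H is empty, so FOLLOW(H) ⊇ FOLLOW(Q) = {c, g, h}; in L→H, the suffix after H is empty, so FOLLOW(H) ⊇ FOLLOW(L) = {$, c, g, h}. Thus FOLLOW(H) = {$, c, g, h}.

{$, c, g, h}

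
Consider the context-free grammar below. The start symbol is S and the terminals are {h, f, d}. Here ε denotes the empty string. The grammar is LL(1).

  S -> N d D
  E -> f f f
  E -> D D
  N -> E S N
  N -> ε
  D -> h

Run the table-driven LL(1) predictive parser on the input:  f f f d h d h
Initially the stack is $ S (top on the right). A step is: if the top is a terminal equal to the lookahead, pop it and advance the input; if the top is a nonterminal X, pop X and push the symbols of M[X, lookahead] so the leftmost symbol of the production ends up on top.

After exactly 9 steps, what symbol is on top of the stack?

     Stack            Input            Action
  1  $ S              f f f d h d h $  expand S -> N d D
  2  $ D d N          f f f d h d h $  expand N -> E S N
  3  $ D d N S E      f f f d h d h $  expand E -> f f f
  4  $ D d N S f f f  f f f d h d h $  match f
  5  $ D d N S f f    f f d h d h $    match f
  6  $ D d N S f      f d h d h $      match f
  7  $ D d N S        d h d h $        expand S -> N d D
  8  $ D d N D d N    d h d h $        expand N -> ε
  9  $ D d N D d      d h d h $        match d
Stack after step 9: $ D d N D (top = D).

D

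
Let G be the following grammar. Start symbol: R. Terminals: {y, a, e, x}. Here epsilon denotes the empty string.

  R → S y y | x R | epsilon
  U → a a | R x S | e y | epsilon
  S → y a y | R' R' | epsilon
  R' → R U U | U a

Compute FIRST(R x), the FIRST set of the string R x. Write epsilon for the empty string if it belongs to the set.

{a, e, x, y}

FIRST(R): from R→S y y we get {a, e, x, y}; from R→x R we get {x}; from R→epsilon we get {epsilon}. So FIRST(R) = {epsilon, a, e, x, y}.
FIRST(U): from U→a a we get {a}; from U→R x S we get {a, e, x, y}; from U→e y we get {e}; from U→epsilon we get {epsilon}. So FIRST(U) = {epsilon, a, e, x, y}.
FIRST(R'): from R'→R U U we get {epsilon, a, e, x, y}; from R'→U a we get {a, e, x, y}. So FIRST(R') = {epsilon, a, e, x, y}.
FIRST(S): from S→y a y we get {y}; from S→R' R' we get {epsilon, a, e, x, y}; from S→epsilon we get {epsilon}. So FIRST(S) = {epsilon, a, e, x, y}.
FIRST(R x): take FIRST of each symbol in turn, carrying on past any symbol whose FIRST contains epsilon; result {a, e, x, y}.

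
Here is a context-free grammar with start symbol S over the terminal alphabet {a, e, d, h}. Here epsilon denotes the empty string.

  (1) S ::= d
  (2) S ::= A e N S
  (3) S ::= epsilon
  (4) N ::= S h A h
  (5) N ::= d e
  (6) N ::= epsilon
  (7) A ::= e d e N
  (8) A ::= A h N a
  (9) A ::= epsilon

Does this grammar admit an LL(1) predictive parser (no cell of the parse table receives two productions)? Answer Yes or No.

FIRST(S) = {epsilon, d, e, h}
FIRST(N) = {epsilon, d, e, h}
FIRST(A) = {epsilon, e, h}
FOLLOW(S) = {$, h}
FOLLOW(N) = {$, a, d, e, h}
FOLLOW(A) = {e, h}
Cell M[A, e] receives both A ::= e d e N and A ::= A h N a and A ::= epsilon — the grammar is not LL(1).

No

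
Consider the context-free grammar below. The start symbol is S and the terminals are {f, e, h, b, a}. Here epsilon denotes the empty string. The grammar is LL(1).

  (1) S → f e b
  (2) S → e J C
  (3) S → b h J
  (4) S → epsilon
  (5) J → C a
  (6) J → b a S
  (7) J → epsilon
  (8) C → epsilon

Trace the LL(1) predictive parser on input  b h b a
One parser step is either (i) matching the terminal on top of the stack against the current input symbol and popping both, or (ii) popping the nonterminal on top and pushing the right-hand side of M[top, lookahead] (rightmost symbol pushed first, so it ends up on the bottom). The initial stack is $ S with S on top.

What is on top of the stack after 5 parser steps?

     Stack    Input      Action
  1  $ S      b h b a $  expand S → b h J
  2  $ J h b  b h b a $  match b
  3  $ J h    h b a $    match h
  4  $ J      b a $      expand J → b a S
  5  $ S a b  b a $      match b
Stack after step 5: $ S a (top = a).

a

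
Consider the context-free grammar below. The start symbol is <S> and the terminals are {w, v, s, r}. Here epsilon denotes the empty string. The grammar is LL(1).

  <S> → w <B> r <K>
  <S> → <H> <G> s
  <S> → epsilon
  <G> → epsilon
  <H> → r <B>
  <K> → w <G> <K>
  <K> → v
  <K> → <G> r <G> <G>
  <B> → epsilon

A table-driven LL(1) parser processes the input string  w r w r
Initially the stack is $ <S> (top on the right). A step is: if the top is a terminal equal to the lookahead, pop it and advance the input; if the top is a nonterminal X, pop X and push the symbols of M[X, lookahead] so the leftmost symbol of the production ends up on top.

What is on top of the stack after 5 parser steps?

     Stack          Input      Action
  1  $ <S>          w r w r $  expand <S> → w <B> r <K>
  2  $ <K> r <B> w  w r w r $  match w
  3  $ <K> r <B>    r w r $    expand <B> → epsilon
  4  $ <K> r        r w r $    match r
  5  $ <K>          w r $      expand <K> → w <G> <K>
Stack after step 5: $ <K> <G> w (top = w).

w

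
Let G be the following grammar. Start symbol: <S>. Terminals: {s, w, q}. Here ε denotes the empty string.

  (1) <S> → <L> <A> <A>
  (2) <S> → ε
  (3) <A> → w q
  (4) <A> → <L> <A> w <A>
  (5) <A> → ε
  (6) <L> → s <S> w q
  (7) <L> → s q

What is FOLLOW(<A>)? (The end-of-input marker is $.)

{$, s, w}

FIRST(<L>): from <L>→s <S> w q we get {s}; from <L>→s q we get {s}. So FIRST(<L>) = {s}.
FIRST(<S>): from <S>→<L> <A> <A> we get {s}; from <S>→ε we get {ε}. So FIRST(<S>) = {ε, s}.
FIRST(<A>): from <A>→w q we get {w}; from <A>→<L> <A> w <A> we get {s}; from <A>→ε we get {ε}. So FIRST(<A>) = {ε, s, w}.
FOLLOW(<S>) includes $ since <S> is the start symbol.
FOLLOW(<S>): in <L>→s <S> w q, <S> is followed by w q with FIRST {w}. Thus FOLLOW(<S>) = {$, w}.
FOLLOW(<A>): in <S>→<L> <A> <A> (occurrence 1), <A> is followed by <A> with FIRST {ε, s, w}; in <S>→<L> <A> <A> (occurrence 1), the suffix after <A> is nullable, so FOLLOW(<A>) ⊇ FOLLOW(<S>) = {$, w}; in <S>→<L> <A> <A> (occurrence 2), the suffix after <A> is empty, so FOLLOW(<A>) ⊇ FOLLOW(<S>) = {$, w}; in <A>→<L> <A> w <A> (occurrence 1), <A> is followed by w <A> with FIRST {w}; in <A>→<L> <A> w <A> (occurrence 2), the suffix after <A> is empty (adds nothing new). Thus FOLLOW(<A>) = {$, s, w}.
FOLLOW(<L>): in <S>→<L> <A> <A>, <L> is followed by <A> <A> with FIRST {ε, s, w}; in <S>→<L> <A> <A>, the suffix after <L> is nullable, so FOLLOW(<L>) ⊇ FOLLOW(<S>) = {$, w}; in <A>→<L> <A> w <A>, <L> is followed by <A> w <A> with FIRST {s, w}. Thus FOLLOW(<L>) = {$, s, w}.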